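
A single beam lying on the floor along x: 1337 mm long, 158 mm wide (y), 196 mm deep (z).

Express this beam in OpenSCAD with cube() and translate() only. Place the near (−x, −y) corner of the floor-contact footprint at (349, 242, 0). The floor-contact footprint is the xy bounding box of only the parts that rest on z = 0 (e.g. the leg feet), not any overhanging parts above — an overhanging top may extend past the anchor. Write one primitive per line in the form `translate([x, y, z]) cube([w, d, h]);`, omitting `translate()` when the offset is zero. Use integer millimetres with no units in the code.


translate([349, 242, 0]) cube([1337, 158, 196]);


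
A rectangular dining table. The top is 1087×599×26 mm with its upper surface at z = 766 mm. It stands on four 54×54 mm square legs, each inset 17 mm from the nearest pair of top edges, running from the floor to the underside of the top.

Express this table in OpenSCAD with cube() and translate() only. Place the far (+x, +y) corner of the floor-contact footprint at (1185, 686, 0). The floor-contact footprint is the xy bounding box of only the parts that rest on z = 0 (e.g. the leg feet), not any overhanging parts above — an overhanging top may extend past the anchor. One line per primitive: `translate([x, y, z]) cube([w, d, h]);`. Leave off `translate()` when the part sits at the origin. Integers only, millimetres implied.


// leg_h = 766 - 26 = 740
translate([115, 104, 740]) cube([1087, 599, 26]);
translate([132, 121, 0]) cube([54, 54, 740]);
translate([1131, 121, 0]) cube([54, 54, 740]);
translate([132, 632, 0]) cube([54, 54, 740]);
translate([1131, 632, 0]) cube([54, 54, 740]);


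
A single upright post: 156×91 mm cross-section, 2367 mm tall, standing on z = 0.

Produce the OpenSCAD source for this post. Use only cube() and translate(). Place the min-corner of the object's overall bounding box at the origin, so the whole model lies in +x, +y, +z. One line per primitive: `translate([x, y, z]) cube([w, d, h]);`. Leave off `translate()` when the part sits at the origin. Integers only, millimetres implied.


cube([156, 91, 2367]);


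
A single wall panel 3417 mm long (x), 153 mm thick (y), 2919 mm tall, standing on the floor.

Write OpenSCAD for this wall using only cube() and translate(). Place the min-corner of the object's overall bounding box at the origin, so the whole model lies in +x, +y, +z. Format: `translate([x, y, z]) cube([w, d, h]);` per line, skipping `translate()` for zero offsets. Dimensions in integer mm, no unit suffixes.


cube([3417, 153, 2919]);


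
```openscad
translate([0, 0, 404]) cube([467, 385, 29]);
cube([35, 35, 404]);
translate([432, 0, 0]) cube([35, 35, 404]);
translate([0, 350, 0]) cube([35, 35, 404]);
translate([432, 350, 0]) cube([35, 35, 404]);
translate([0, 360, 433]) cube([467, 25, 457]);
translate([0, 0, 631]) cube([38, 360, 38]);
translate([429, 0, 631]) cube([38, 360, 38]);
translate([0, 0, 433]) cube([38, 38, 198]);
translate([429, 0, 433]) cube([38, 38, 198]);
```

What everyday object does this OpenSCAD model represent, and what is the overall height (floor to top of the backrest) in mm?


A chair. The overall height is 890 mm.

A slab on four corner posts with a tall panel at the back — a chair. The seat slab sits at z = 404 with thickness 29, and the 457 mm backrest starts at the seat top, so the overall height is 404 + 29 + 457 = 890 mm.


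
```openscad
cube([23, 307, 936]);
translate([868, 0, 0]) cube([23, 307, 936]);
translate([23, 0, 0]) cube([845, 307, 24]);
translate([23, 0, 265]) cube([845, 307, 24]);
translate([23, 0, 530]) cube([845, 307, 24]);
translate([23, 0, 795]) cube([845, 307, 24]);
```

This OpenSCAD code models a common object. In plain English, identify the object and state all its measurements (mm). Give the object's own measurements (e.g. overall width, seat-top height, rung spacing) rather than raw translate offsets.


An open bookshelf. Two side panels, each 23 mm thick, 307 mm deep and 936 mm tall, stand 891 mm apart (outside-to-outside). Between them sit 4 shelves, each 24 mm thick and 307 mm deep, spanning the full gap between the sides. The bottom shelf rests on the floor (its underside at z = 0) and the clear gap between one shelf's top and the next shelf's underside is 241 mm.


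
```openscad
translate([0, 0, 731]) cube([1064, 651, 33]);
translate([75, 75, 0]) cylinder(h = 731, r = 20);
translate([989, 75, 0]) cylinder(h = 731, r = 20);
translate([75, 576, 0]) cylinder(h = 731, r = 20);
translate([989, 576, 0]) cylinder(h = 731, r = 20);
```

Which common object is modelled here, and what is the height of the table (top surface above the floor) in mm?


A table. The table height is 764 mm.

A 1064×651×33 slab sits at z = 731 on four Ø40 mm round legs — a table. The top surface is at 731 + 33 = 764 mm.


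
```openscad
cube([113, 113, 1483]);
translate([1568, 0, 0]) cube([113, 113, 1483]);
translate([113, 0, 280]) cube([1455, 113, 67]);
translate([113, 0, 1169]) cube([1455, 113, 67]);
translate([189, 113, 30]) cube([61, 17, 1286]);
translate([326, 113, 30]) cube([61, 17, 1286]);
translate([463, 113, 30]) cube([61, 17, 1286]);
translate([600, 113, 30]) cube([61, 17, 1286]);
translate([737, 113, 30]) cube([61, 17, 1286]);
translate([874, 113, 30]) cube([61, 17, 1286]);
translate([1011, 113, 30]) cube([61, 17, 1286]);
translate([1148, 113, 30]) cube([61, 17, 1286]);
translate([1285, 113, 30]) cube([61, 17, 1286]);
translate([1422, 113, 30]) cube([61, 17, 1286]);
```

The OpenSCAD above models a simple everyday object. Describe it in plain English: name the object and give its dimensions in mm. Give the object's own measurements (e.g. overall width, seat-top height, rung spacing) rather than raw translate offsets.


A fence section. Two 113×113 mm posts, 1483 mm tall, stand on the floor with a clear span of 1455 mm between their inner faces. Two horizontal rails of 113×67 mm section span the gap between the posts with their undersides at z = 280 mm and z = 1169 mm, flush with the posts' −y face. 10 pickets, each 61 mm wide, 17 mm thick and 1286 mm tall, are fixed to the +y face of the rails with their bottoms at z = 30 mm, spaced across the span with a 76 mm gap after the −x post and between neighbouring pickets, with 85 mm left before the +x post.


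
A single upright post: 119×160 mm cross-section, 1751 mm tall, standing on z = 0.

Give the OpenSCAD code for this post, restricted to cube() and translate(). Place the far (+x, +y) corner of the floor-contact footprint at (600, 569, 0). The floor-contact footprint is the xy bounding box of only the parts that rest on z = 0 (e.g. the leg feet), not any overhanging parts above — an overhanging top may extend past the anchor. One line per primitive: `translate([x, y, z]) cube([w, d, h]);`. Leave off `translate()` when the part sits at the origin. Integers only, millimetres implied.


translate([481, 409, 0]) cube([119, 160, 1751]);


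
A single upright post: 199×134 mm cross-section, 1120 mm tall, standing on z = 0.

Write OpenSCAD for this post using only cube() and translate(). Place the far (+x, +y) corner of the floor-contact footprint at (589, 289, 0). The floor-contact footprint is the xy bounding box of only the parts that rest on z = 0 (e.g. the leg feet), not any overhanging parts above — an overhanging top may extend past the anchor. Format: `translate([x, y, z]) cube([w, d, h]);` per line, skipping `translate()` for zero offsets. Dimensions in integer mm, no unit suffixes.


translate([390, 155, 0]) cube([199, 134, 1120]);


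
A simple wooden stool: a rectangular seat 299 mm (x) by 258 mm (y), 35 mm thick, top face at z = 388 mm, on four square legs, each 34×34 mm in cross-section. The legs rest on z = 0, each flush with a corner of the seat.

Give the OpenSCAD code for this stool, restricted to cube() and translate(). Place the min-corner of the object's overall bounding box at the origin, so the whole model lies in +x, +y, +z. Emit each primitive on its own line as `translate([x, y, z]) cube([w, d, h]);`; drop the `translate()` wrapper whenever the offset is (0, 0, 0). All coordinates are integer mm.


translate([0, 0, 353]) cube([299, 258, 35]);
cube([34, 34, 353]);
translate([265, 0, 0]) cube([34, 34, 353]);
translate([0, 224, 0]) cube([34, 34, 353]);
translate([265, 224, 0]) cube([34, 34, 353]);


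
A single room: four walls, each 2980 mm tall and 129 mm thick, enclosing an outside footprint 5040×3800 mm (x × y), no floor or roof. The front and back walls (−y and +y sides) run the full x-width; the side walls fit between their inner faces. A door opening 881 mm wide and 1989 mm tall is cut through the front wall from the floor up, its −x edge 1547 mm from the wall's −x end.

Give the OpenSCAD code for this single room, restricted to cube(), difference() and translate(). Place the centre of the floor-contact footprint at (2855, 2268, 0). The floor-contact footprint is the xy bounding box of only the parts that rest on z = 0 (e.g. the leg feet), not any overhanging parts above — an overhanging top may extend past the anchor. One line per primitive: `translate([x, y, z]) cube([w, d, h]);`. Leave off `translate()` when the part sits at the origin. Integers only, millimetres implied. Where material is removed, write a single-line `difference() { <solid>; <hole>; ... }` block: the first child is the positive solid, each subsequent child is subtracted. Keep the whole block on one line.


difference() { translate([335, 368, 0]) cube([5040, 129, 2980]); translate([1882, 368, 0]) cube([881, 129, 1989]); }
translate([335, 4039, 0]) cube([5040, 129, 2980]);
translate([335, 497, 0]) cube([129, 3542, 2980]);
translate([5246, 497, 0]) cube([129, 3542, 2980]);


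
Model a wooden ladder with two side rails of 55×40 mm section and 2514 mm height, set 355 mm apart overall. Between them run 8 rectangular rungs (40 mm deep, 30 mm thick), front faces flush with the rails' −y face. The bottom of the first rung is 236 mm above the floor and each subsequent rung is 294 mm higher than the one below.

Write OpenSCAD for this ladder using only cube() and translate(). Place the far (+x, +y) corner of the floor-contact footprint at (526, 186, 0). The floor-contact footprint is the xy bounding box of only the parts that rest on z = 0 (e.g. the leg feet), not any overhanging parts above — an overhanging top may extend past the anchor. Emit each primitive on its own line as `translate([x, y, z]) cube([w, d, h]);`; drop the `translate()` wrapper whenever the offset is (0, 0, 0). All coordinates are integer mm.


translate([171, 146, 0]) cube([55, 40, 2514]);
translate([471, 146, 0]) cube([55, 40, 2514]);
translate([226, 146, 236]) cube([245, 40, 30]);
translate([226, 146, 530]) cube([245, 40, 30]);
translate([226, 146, 824]) cube([245, 40, 30]);
translate([226, 146, 1118]) cube([245, 40, 30]);
translate([226, 146, 1412]) cube([245, 40, 30]);
translate([226, 146, 1706]) cube([245, 40, 30]);
translate([226, 146, 2000]) cube([245, 40, 30]);
translate([226, 146, 2294]) cube([245, 40, 30]);


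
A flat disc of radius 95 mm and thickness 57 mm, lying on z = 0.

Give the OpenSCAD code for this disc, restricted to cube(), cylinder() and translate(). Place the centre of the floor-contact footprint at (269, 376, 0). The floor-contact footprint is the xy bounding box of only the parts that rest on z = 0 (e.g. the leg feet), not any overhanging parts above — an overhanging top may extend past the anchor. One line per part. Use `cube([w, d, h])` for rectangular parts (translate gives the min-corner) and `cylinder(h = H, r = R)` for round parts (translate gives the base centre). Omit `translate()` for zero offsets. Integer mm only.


translate([269, 376, 0]) cylinder(h = 57, r = 95);


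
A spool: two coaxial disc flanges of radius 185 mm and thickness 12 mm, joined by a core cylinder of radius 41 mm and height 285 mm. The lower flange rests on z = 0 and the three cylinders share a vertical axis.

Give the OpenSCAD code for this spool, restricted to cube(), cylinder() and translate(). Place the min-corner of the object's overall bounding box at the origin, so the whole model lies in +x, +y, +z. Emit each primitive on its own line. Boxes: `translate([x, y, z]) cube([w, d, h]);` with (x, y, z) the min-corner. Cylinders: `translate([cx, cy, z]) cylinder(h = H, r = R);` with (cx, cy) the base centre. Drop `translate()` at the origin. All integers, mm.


translate([185, 185, 0]) cylinder(h = 12, r = 185);
translate([185, 185, 12]) cylinder(h = 285, r = 41);
translate([185, 185, 297]) cylinder(h = 12, r = 185);


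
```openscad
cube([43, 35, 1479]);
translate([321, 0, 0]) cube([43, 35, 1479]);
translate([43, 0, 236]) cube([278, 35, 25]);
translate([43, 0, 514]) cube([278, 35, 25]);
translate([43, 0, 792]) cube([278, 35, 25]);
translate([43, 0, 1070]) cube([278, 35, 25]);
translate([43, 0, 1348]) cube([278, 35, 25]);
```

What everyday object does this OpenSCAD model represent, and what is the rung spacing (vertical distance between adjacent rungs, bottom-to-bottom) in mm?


A ladder. The rung spacing is 278 mm.

Two tall 43×35 posts with 5 short bars between them — a ladder. Adjacent rungs sit at z = 236 and z = 514, so the spacing is 514 − 236 = 278 mm.


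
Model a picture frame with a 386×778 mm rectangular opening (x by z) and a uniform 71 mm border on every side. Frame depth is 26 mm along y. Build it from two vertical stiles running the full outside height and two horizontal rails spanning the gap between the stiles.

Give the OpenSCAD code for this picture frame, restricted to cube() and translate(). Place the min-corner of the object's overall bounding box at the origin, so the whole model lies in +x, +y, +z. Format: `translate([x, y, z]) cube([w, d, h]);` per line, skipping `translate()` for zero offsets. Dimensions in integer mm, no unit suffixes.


cube([71, 26, 920]);
translate([457, 0, 0]) cube([71, 26, 920]);
translate([71, 0, 0]) cube([386, 26, 71]);
translate([71, 0, 849]) cube([386, 26, 71]);


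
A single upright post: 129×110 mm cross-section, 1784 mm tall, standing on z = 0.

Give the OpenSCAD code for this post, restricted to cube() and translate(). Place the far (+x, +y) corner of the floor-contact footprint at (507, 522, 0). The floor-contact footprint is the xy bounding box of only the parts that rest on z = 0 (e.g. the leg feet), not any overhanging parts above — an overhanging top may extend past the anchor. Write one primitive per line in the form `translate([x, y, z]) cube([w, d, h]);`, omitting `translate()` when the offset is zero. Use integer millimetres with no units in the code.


translate([378, 412, 0]) cube([129, 110, 1784]);


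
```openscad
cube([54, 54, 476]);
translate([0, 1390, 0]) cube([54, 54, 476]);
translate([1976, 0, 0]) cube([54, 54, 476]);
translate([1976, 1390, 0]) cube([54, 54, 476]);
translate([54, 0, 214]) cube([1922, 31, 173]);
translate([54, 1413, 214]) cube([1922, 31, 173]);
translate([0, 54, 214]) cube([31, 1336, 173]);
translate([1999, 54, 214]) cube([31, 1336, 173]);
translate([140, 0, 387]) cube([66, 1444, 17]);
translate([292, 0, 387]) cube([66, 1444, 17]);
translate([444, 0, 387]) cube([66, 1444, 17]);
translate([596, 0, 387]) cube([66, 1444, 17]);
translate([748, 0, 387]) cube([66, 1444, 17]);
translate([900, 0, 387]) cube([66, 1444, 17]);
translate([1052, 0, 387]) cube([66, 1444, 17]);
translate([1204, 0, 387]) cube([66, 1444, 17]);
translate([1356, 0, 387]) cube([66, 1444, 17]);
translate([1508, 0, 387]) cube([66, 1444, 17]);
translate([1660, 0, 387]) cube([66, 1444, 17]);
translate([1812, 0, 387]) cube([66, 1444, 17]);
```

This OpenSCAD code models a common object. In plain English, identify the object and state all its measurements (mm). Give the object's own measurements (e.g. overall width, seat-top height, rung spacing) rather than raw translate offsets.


A bed frame 2030 mm long (x) by 1444 mm wide (y). Four 54×54 mm corner posts, 476 mm tall, at the corners of the footprint. Four rails of 31 mm thickness and 173 mm height run between adjacent posts with their undersides at z = 214 mm, their outer faces flush with the outside of the frame (the two x-running rails run between the posts' inner faces; the two y-running rails run between the posts' inner faces). 12 slats, each 66 mm wide (x) and 17 mm thick, lie across the top of the two x-running rails, running the full 1444 mm width of the frame in y; along x they sit between the end posts with a 86 mm gap after the −x posts and between neighbouring slats, leaving 98 mm before the +x posts.


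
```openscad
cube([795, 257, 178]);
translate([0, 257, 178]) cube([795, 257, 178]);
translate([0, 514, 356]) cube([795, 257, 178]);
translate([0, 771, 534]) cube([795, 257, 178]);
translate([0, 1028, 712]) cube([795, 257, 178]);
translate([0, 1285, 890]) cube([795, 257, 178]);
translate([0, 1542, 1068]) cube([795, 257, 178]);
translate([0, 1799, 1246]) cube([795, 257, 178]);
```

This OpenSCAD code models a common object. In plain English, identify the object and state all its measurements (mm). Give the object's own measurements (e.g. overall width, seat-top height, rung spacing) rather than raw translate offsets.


A straight staircase of 8 solid steps. Each step is 795 mm wide (x), 257 mm deep (y, the going) and 178 mm tall (the rise). The first step rests on the floor; each subsequent step sits one going further in +y and one rise higher in +z, directly behind and above the previous step with no overlap.


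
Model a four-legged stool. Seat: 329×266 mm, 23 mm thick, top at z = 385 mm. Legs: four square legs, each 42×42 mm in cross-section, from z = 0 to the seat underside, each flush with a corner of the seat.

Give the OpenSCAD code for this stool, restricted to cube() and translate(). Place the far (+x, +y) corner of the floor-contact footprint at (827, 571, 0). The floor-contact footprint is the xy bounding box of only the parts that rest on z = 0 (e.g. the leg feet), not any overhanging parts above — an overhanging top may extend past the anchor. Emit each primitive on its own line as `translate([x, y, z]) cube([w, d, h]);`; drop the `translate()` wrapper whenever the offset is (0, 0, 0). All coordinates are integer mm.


translate([498, 305, 362]) cube([329, 266, 23]);
translate([498, 305, 0]) cube([42, 42, 362]);
translate([785, 305, 0]) cube([42, 42, 362]);
translate([498, 529, 0]) cube([42, 42, 362]);
translate([785, 529, 0]) cube([42, 42, 362]);


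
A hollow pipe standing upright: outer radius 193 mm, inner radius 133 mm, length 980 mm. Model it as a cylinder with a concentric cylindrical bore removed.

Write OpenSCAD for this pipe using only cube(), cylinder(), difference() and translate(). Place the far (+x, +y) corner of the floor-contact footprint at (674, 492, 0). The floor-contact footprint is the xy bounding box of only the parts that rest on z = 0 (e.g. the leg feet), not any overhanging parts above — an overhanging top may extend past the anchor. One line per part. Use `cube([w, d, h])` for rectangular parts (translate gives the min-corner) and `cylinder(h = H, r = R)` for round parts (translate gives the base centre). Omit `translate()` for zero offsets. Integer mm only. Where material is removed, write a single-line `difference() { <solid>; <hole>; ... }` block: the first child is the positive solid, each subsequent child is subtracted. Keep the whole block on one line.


difference() { translate([481, 299, 0]) cylinder(h = 980, r = 193); translate([481, 299, 0]) cylinder(h = 980, r = 133); }


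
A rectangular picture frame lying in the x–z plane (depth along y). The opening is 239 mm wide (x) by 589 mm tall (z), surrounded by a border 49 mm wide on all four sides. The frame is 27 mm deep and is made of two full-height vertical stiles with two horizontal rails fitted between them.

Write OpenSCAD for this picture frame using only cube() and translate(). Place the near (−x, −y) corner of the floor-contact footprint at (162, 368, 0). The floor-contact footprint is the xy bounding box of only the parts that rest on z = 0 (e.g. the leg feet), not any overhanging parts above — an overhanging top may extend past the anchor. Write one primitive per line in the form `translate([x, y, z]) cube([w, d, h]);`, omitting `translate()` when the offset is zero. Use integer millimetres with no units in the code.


translate([162, 368, 0]) cube([49, 27, 687]);
translate([450, 368, 0]) cube([49, 27, 687]);
translate([211, 368, 0]) cube([239, 27, 49]);
translate([211, 368, 638]) cube([239, 27, 49]);


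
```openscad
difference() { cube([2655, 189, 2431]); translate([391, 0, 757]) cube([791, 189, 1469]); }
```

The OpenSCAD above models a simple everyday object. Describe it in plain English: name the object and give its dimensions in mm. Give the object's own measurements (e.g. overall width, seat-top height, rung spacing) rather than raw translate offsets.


A wall 2655 mm long (x), 189 mm thick (y), 2431 mm tall, with a rectangular window opening cut through it. The opening is 791 mm wide and 1469 mm tall; its sill is at z = 757 mm and its near (−x) edge is 391 mm from the wall's −x end. The opening passes through the full wall thickness.


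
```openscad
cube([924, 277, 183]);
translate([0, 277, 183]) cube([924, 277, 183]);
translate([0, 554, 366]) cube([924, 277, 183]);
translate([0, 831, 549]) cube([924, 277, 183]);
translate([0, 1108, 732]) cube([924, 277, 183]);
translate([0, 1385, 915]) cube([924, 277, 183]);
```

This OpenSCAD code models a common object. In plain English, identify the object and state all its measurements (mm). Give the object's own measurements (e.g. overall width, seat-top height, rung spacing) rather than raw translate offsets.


A straight staircase of 6 solid steps. Each step is 924 mm wide (x), 277 mm deep (y, the going) and 183 mm tall (the rise). The first step rests on the floor; each subsequent step sits one going further in +y and one rise higher in +z, directly behind and above the previous step with no overlap.


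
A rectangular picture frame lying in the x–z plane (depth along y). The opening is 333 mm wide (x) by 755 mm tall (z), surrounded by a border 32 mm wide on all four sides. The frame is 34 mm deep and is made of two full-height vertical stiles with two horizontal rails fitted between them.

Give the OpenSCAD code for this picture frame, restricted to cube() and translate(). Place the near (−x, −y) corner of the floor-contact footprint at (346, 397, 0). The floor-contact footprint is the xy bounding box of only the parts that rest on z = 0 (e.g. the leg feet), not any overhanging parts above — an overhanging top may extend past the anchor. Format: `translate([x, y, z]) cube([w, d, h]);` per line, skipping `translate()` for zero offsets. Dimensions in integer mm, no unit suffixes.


translate([346, 397, 0]) cube([32, 34, 819]);
translate([711, 397, 0]) cube([32, 34, 819]);
translate([378, 397, 0]) cube([333, 34, 32]);
translate([378, 397, 787]) cube([333, 34, 32]);


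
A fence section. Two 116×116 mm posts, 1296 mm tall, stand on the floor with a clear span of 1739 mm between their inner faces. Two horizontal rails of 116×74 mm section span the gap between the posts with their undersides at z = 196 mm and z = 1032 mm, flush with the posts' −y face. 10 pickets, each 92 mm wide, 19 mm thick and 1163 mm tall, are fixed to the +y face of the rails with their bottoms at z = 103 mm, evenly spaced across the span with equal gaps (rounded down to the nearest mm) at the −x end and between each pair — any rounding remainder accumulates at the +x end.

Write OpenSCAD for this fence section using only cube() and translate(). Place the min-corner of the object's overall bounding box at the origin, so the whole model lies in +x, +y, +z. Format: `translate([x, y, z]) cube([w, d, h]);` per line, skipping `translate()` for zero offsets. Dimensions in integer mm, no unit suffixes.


cube([116, 116, 1296]);
translate([1855, 0, 0]) cube([116, 116, 1296]);
translate([116, 0, 196]) cube([1739, 116, 74]);
translate([116, 0, 1032]) cube([1739, 116, 74]);
translate([190, 116, 103]) cube([92, 19, 1163]);
translate([356, 116, 103]) cube([92, 19, 1163]);
translate([522, 116, 103]) cube([92, 19, 1163]);
translate([688, 116, 103]) cube([92, 19, 1163]);
translate([854, 116, 103]) cube([92, 19, 1163]);
translate([1020, 116, 103]) cube([92, 19, 1163]);
translate([1186, 116, 103]) cube([92, 19, 1163]);
translate([1352, 116, 103]) cube([92, 19, 1163]);
translate([1518, 116, 103]) cube([92, 19, 1163]);
translate([1684, 116, 103]) cube([92, 19, 1163]);


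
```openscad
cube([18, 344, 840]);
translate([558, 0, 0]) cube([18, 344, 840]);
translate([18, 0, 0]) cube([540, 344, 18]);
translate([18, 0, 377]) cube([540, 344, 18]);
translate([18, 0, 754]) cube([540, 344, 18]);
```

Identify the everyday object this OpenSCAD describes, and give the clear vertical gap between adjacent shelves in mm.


A bookshelf. The clear shelf gap is 359 mm.

Two tall side panels with 3 horizontal boards between them — a bookshelf. The first two shelf undersides are at z = 0 and z = 377; with shelf thickness 18, the clear gap is 377 − 0 − 18 = 359 mm.


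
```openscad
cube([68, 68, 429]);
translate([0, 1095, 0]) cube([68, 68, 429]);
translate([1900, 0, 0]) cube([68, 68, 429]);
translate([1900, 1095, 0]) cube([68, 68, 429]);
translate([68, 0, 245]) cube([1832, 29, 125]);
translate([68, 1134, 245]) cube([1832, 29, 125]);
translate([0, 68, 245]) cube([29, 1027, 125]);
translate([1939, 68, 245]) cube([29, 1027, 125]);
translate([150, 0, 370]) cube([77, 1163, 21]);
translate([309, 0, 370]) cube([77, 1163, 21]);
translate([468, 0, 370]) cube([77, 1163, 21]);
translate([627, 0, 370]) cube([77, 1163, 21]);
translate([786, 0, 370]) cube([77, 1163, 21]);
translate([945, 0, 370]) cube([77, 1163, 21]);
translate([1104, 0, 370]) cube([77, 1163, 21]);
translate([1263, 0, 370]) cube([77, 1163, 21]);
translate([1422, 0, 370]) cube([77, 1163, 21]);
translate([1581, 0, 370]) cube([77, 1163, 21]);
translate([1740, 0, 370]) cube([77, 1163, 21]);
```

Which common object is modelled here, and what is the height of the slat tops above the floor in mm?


A bed frame. The slat-top height is 391 mm.

Four posts, four rails, and a row of slats — a bed frame. Slats sit on the rails at z = 245 + 125 = 370; with slat thickness 21, the top is 391 mm.


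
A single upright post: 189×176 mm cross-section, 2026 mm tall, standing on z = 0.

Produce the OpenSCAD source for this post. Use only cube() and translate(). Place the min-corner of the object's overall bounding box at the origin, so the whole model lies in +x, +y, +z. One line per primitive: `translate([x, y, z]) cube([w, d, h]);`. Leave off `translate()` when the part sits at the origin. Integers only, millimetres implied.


cube([189, 176, 2026]);


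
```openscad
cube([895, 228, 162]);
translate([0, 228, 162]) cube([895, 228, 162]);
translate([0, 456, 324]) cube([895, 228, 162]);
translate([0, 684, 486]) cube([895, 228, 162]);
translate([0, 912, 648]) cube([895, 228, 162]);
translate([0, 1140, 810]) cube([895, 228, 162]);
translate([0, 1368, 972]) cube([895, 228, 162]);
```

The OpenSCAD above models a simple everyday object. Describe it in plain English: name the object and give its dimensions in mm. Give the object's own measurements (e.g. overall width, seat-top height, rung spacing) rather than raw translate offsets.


A straight staircase of 7 solid steps. Each step is 895 mm wide (x), 228 mm deep (y, the going) and 162 mm tall (the rise). The first step rests on the floor; each subsequent step sits one going further in +y and one rise higher in +z, directly behind and above the previous step with no overlap.


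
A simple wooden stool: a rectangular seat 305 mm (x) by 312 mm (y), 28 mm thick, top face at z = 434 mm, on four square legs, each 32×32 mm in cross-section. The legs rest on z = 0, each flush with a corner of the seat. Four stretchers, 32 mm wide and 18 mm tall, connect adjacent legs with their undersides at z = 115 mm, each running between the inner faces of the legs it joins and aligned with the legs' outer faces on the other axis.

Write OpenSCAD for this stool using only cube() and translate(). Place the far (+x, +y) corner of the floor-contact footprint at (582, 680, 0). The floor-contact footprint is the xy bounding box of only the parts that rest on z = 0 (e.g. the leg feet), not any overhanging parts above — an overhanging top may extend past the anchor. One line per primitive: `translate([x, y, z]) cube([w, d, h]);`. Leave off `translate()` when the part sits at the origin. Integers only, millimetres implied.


translate([277, 368, 406]) cube([305, 312, 28]);
translate([277, 368, 0]) cube([32, 32, 406]);
translate([550, 368, 0]) cube([32, 32, 406]);
translate([277, 648, 0]) cube([32, 32, 406]);
translate([550, 648, 0]) cube([32, 32, 406]);
translate([309, 368, 115]) cube([241, 32, 18]);
translate([309, 648, 115]) cube([241, 32, 18]);
translate([277, 400, 115]) cube([32, 248, 18]);
translate([550, 400, 115]) cube([32, 248, 18]);


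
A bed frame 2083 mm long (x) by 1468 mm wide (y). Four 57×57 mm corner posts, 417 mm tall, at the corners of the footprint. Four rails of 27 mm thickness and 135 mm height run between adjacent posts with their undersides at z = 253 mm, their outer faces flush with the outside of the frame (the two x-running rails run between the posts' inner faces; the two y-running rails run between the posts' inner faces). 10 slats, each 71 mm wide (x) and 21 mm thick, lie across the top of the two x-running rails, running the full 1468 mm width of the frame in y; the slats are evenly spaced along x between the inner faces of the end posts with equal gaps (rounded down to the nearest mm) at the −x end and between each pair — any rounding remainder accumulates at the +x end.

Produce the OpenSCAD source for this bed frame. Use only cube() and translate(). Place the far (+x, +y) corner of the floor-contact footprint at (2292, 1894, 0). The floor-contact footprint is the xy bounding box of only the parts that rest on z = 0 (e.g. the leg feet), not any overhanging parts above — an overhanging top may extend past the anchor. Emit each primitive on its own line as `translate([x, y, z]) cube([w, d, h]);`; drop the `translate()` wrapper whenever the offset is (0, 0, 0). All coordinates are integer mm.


translate([209, 426, 0]) cube([57, 57, 417]);
translate([209, 1837, 0]) cube([57, 57, 417]);
translate([2235, 426, 0]) cube([57, 57, 417]);
translate([2235, 1837, 0]) cube([57, 57, 417]);
translate([266, 426, 253]) cube([1969, 27, 135]);
translate([266, 1867, 253]) cube([1969, 27, 135]);
translate([209, 483, 253]) cube([27, 1354, 135]);
translate([2265, 483, 253]) cube([27, 1354, 135]);
translate([380, 426, 388]) cube([71, 1468, 21]);
translate([565, 426, 388]) cube([71, 1468, 21]);
translate([750, 426, 388]) cube([71, 1468, 21]);
translate([935, 426, 388]) cube([71, 1468, 21]);
translate([1120, 426, 388]) cube([71, 1468, 21]);
translate([1305, 426, 388]) cube([71, 1468, 21]);
translate([1490, 426, 388]) cube([71, 1468, 21]);
translate([1675, 426, 388]) cube([71, 1468, 21]);
translate([1860, 426, 388]) cube([71, 1468, 21]);
translate([2045, 426, 388]) cube([71, 1468, 21]);


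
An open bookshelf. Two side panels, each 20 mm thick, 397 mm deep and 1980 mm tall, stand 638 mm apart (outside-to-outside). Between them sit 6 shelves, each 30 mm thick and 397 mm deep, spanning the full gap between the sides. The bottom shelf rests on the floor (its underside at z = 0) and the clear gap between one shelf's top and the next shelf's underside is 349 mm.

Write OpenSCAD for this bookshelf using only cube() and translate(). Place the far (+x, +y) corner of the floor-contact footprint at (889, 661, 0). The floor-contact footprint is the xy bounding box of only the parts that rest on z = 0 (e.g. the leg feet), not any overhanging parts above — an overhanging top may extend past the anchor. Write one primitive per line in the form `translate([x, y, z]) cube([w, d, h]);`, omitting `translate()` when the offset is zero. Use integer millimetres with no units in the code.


translate([251, 264, 0]) cube([20, 397, 1980]);
translate([869, 264, 0]) cube([20, 397, 1980]);
translate([271, 264, 0]) cube([598, 397, 30]);
translate([271, 264, 379]) cube([598, 397, 30]);
translate([271, 264, 758]) cube([598, 397, 30]);
translate([271, 264, 1137]) cube([598, 397, 30]);
translate([271, 264, 1516]) cube([598, 397, 30]);
translate([271, 264, 1895]) cube([598, 397, 30]);


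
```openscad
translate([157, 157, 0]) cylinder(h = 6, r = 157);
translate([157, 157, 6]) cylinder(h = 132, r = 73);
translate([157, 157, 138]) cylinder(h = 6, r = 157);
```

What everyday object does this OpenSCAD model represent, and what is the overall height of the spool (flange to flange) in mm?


A spool. The overall height is 144 mm.

Three coaxial cylinders, large–small–large — a spool. Two 6 mm flanges and a 132 mm core give 6 + 132 + 6 = 144 mm.


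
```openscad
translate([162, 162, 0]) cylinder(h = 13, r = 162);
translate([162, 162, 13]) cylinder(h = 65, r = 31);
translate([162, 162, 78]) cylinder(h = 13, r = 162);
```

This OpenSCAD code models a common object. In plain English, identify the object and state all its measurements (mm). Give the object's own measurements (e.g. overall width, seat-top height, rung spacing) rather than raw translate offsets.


A spool: two coaxial disc flanges of radius 162 mm and thickness 13 mm, joined by a core cylinder of radius 31 mm and height 65 mm. The lower flange rests on z = 0 and the three cylinders share a vertical axis.


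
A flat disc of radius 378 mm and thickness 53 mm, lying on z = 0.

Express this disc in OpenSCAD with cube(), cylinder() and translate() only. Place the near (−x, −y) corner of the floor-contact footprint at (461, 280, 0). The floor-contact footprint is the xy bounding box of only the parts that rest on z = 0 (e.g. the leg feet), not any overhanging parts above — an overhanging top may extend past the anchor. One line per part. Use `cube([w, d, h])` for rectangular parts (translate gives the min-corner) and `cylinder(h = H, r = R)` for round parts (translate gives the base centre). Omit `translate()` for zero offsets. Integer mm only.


translate([839, 658, 0]) cylinder(h = 53, r = 378);


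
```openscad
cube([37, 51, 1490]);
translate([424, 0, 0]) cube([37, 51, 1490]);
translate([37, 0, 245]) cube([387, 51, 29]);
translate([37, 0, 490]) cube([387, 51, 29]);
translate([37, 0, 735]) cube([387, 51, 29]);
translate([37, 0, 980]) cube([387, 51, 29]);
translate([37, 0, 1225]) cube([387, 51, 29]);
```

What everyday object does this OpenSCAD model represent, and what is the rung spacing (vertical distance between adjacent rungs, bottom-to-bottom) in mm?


A ladder. The rung spacing is 245 mm.

Two tall 37×51 posts with 5 short bars between them — a ladder. Adjacent rungs sit at z = 245 and z = 490, so the spacing is 490 − 245 = 245 mm.


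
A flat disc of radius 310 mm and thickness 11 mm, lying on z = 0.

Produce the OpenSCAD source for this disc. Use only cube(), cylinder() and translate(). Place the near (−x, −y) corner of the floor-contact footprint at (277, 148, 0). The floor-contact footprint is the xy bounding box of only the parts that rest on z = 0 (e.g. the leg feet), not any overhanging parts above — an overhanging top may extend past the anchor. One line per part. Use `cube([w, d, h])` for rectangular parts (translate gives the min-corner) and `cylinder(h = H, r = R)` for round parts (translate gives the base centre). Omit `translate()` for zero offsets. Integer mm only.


translate([587, 458, 0]) cylinder(h = 11, r = 310);


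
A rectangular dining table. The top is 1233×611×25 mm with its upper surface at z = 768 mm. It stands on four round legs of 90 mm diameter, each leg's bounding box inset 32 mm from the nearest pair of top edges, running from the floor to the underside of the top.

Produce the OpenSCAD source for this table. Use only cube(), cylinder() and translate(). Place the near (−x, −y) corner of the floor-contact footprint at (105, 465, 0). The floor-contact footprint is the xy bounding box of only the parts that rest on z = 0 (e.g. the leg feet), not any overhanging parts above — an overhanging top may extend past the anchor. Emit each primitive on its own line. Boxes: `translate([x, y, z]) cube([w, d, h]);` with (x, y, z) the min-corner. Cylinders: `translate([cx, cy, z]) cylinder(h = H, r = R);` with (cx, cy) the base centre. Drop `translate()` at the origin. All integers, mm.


translate([73, 433, 743]) cube([1233, 611, 25]);
translate([150, 510, 0]) cylinder(h = 743, r = 45);
translate([1229, 510, 0]) cylinder(h = 743, r = 45);
translate([150, 967, 0]) cylinder(h = 743, r = 45);
translate([1229, 967, 0]) cylinder(h = 743, r = 45);


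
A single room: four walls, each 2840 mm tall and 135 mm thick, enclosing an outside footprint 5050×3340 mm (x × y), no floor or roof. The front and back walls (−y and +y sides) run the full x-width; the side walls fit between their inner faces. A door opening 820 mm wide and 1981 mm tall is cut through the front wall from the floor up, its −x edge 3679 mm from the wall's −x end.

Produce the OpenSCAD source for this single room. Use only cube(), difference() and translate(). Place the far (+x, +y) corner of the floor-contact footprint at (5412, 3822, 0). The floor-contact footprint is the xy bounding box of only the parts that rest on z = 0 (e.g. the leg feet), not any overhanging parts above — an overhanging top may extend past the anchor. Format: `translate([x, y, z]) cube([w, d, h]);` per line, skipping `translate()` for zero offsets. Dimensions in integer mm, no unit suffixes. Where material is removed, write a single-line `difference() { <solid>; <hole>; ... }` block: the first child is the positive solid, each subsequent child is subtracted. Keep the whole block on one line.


difference() { translate([362, 482, 0]) cube([5050, 135, 2840]); translate([4041, 482, 0]) cube([820, 135, 1981]); }
translate([362, 3687, 0]) cube([5050, 135, 2840]);
translate([362, 617, 0]) cube([135, 3070, 2840]);
translate([5277, 617, 0]) cube([135, 3070, 2840]);


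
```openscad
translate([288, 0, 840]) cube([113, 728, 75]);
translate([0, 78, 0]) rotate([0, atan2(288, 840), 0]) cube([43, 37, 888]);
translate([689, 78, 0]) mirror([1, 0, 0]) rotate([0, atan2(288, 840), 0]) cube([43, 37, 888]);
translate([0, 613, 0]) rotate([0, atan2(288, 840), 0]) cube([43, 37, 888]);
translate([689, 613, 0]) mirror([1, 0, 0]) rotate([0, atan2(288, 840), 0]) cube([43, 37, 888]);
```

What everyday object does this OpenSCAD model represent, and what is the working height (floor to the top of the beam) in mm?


A sawhorse. The overall height is 915 mm.

A beam across two mirrored pairs of raked legs — a sawhorse. The beam's underside is at z = 840 (matching the legs' vertical rise in atan2(288, 840)) and the beam is 75 mm tall, so its top is at 840 + 75 = 915 mm. The raked legs top out at the beam's underside, so that is the highest point.


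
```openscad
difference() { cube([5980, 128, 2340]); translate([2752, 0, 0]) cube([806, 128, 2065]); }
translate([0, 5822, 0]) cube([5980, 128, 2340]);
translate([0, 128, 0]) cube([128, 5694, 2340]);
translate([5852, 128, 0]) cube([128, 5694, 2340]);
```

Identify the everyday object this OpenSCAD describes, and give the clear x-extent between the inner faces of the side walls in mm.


A single room. The interior width is 5724 mm.

Four walls enclosing a rectangle with a door in the front wall — a room. Outside width 5980 minus two 128 mm walls gives 5724 mm.


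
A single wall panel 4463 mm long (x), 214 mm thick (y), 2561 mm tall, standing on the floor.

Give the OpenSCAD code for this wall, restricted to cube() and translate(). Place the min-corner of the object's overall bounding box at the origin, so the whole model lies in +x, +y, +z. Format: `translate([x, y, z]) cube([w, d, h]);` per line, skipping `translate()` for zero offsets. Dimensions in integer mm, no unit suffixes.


cube([4463, 214, 2561]);


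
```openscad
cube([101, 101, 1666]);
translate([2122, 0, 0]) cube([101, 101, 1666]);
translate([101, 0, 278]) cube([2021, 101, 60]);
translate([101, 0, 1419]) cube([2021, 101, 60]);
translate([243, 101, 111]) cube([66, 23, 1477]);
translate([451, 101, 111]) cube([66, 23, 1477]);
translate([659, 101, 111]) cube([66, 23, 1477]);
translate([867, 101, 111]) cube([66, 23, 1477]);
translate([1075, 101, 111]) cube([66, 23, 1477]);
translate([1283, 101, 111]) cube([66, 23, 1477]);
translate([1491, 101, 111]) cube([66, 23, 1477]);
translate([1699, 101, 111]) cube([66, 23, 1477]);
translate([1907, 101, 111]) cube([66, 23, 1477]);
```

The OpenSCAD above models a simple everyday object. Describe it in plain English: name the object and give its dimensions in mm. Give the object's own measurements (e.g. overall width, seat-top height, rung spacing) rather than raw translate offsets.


A fence section. Two 101×101 mm posts, 1666 mm tall, stand on the floor with a clear span of 2021 mm between their inner faces. Two horizontal rails of 101×60 mm section span the gap between the posts with their undersides at z = 278 mm and z = 1419 mm, flush with the posts' −y face. 9 pickets, each 66 mm wide, 23 mm thick and 1477 mm tall, are fixed to the +y face of the rails with their bottoms at z = 111 mm, spaced across the span with a 142 mm gap after the −x post and between neighbouring pickets, with 149 mm left before the +x post.
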